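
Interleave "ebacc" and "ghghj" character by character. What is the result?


Interleaving "ebacc" and "ghghj":
  Position 0: 'e' from first, 'g' from second => "eg"
  Position 1: 'b' from first, 'h' from second => "bh"
  Position 2: 'a' from first, 'g' from second => "ag"
  Position 3: 'c' from first, 'h' from second => "ch"
  Position 4: 'c' from first, 'j' from second => "cj"
Result: egbhagchcj

egbhagchcj


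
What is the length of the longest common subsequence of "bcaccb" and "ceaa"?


LCS of "bcaccb" and "ceaa"
DP table:
           c    e    a    a
      0    0    0    0    0
  b   0    0    0    0    0
  c   0    1    1    1    1
  a   0    1    1    2    2
  c   0    1    1    2    2
  c   0    1    1    2    2
  b   0    1    1    2    2
LCS length = dp[6][4] = 2

2


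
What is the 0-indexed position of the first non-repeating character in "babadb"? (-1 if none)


Input: babadb
Character frequencies:
  'a': 2
  'b': 3
  'd': 1
Scanning left to right for freq == 1:
  Position 0 ('b'): freq=3, skip
  Position 1 ('a'): freq=2, skip
  Position 2 ('b'): freq=3, skip
  Position 3 ('a'): freq=2, skip
  Position 4 ('d'): unique! => answer = 4

4


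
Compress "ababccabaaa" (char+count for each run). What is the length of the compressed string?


Input: ababccabaaa
Runs:
  'a' x 1 => "a1"
  'b' x 1 => "b1"
  'a' x 1 => "a1"
  'b' x 1 => "b1"
  'c' x 2 => "c2"
  'a' x 1 => "a1"
  'b' x 1 => "b1"
  'a' x 3 => "a3"
Compressed: "a1b1a1b1c2a1b1a3"
Compressed length: 16

16


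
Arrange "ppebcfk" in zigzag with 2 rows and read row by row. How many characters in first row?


Zigzag "ppebcfk" into 2 rows:
Placing characters:
  'p' => row 0
  'p' => row 1
  'e' => row 0
  'b' => row 1
  'c' => row 0
  'f' => row 1
  'k' => row 0
Rows:
  Row 0: "peck"
  Row 1: "pbf"
First row length: 4

4


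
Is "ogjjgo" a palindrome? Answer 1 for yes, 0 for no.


Input: ogjjgo
Reversed: ogjjgo
  Compare pos 0 ('o') with pos 5 ('o'): match
  Compare pos 1 ('g') with pos 4 ('g'): match
  Compare pos 2 ('j') with pos 3 ('j'): match
Result: palindrome

1


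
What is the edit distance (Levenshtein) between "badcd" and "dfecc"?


Computing edit distance: "badcd" -> "dfecc"
DP table:
           d    f    e    c    c
      0    1    2    3    4    5
  b   1    1    2    3    4    5
  a   2    2    2    3    4    5
  d   3    2    3    3    4    5
  c   4    3    3    4    3    4
  d   5    4    4    4    4    4
Edit distance = dp[5][5] = 4

4


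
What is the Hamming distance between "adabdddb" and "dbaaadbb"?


Comparing "adabdddb" and "dbaaadbb" position by position:
  Position 0: 'a' vs 'd' => differ
  Position 1: 'd' vs 'b' => differ
  Position 2: 'a' vs 'a' => same
  Position 3: 'b' vs 'a' => differ
  Position 4: 'd' vs 'a' => differ
  Position 5: 'd' vs 'd' => same
  Position 6: 'd' vs 'b' => differ
  Position 7: 'b' vs 'b' => same
Total differences (Hamming distance): 5

5


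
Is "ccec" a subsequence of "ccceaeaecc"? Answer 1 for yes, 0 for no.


Check if "ccec" is a subsequence of "ccceaeaecc"
Greedy scan:
  Position 0 ('c'): matches sub[0] = 'c'
  Position 1 ('c'): matches sub[1] = 'c'
  Position 2 ('c'): no match needed
  Position 3 ('e'): matches sub[2] = 'e'
  Position 4 ('a'): no match needed
  Position 5 ('e'): no match needed
  Position 6 ('a'): no match needed
  Position 7 ('e'): no match needed
  Position 8 ('c'): matches sub[3] = 'c'
  Position 9 ('c'): no match needed
All 4 characters matched => is a subsequence

1


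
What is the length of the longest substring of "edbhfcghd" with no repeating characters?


Input: "edbhfcghd"
Sliding window (track last position of each char):
  Position 0 ('e'): window [0,0] length 1 -- new best
  Position 1 ('d'): window [0,1] length 2 -- new best
  Position 2 ('b'): window [0,2] length 3 -- new best
  Position 3 ('h'): window [0,3] length 4 -- new best
  Position 4 ('f'): window [0,4] length 5 -- new best
  Position 5 ('c'): window [0,5] length 6 -- new best
  Position 6 ('g'): window [0,6] length 7 -- new best
  Position 7 ('h'): repeat (last at 3), move window start to 4
  Position 7 ('h'): window [4,7] length 4
  Position 8 ('d'): window [4,8] length 5
Longest substring with no repeats: "edbhfcg" with length 7

7


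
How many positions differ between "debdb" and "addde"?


Comparing "debdb" and "addde" position by position:
  Position 0: 'd' vs 'a' => DIFFER
  Position 1: 'e' vs 'd' => DIFFER
  Position 2: 'b' vs 'd' => DIFFER
  Position 3: 'd' vs 'd' => same
  Position 4: 'b' vs 'e' => DIFFER
Positions that differ: 4

4


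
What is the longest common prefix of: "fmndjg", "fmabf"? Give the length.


Words: fmndjg, fmabf
  Position 0: all 'f' => match
  Position 1: all 'm' => match
  Position 2: ('n', 'a') => mismatch, stop
LCP = "fm" (length 2)

2


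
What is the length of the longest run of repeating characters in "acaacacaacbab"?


Input: "acaacacaacbab"
Scanning for longest run:
  Position 1 ('c'): new char, reset run to 1
  Position 2 ('a'): new char, reset run to 1
  Position 3 ('a'): continues run of 'a', length=2
  Position 4 ('c'): new char, reset run to 1
  Position 5 ('a'): new char, reset run to 1
  Position 6 ('c'): new char, reset run to 1
  Position 7 ('a'): new char, reset run to 1
  Position 8 ('a'): continues run of 'a', length=2
  Position 9 ('c'): new char, reset run to 1
  Position 10 ('b'): new char, reset run to 1
  Position 11 ('a'): new char, reset run to 1
  Position 12 ('b'): new char, reset run to 1
Longest run: 'a' with length 2

2


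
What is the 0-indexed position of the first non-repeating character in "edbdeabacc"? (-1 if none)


Input: edbdeabacc
Character frequencies:
  'a': 2
  'b': 2
  'c': 2
  'd': 2
  'e': 2
Scanning left to right for freq == 1:
  Position 0 ('e'): freq=2, skip
  Position 1 ('d'): freq=2, skip
  Position 2 ('b'): freq=2, skip
  Position 3 ('d'): freq=2, skip
  Position 4 ('e'): freq=2, skip
  Position 5 ('a'): freq=2, skip
  Position 6 ('b'): freq=2, skip
  Position 7 ('a'): freq=2, skip
  Position 8 ('c'): freq=2, skip
  Position 9 ('c'): freq=2, skip
  No unique character found => answer = -1

-1


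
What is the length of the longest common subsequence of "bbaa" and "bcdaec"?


LCS of "bbaa" and "bcdaec"
DP table:
           b    c    d    a    e    c
      0    0    0    0    0    0    0
  b   0    1    1    1    1    1    1
  b   0    1    1    1    1    1    1
  a   0    1    1    1    2    2    2
  a   0    1    1    1    2    2    2
LCS length = dp[4][6] = 2

2


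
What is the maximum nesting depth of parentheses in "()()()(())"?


Input: "()()()(())"
Tracking depth:
  Position 0 '(': depth becomes 1
  Position 1 ')': depth becomes 0
  Position 2 '(': depth becomes 1
  Position 3 ')': depth becomes 0
  Position 4 '(': depth becomes 1
  Position 5 ')': depth becomes 0
  Position 6 '(': depth becomes 1
  Position 7 '(': depth becomes 2
  Position 8 ')': depth becomes 1
  Position 9 ')': depth becomes 0
Maximum depth reached: 2

2


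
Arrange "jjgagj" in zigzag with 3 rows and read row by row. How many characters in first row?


Zigzag "jjgagj" into 3 rows:
Placing characters:
  'j' => row 0
  'j' => row 1
  'g' => row 2
  'a' => row 1
  'g' => row 0
  'j' => row 1
Rows:
  Row 0: "jg"
  Row 1: "jaj"
  Row 2: "g"
First row length: 2

2


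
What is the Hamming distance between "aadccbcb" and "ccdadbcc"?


Comparing "aadccbcb" and "ccdadbcc" position by position:
  Position 0: 'a' vs 'c' => differ
  Position 1: 'a' vs 'c' => differ
  Position 2: 'd' vs 'd' => same
  Position 3: 'c' vs 'a' => differ
  Position 4: 'c' vs 'd' => differ
  Position 5: 'b' vs 'b' => same
  Position 6: 'c' vs 'c' => same
  Position 7: 'b' vs 'c' => differ
Total differences (Hamming distance): 5

5


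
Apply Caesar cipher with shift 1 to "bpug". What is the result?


Caesar cipher: shift "bpug" by 1
  'b' (pos 1) + 1 = pos 2 = 'c'
  'p' (pos 15) + 1 = pos 16 = 'q'
  'u' (pos 20) + 1 = pos 21 = 'v'
  'g' (pos 6) + 1 = pos 7 = 'h'
Result: cqvh

cqvh


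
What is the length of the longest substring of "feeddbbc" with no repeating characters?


Input: "feeddbbc"
Sliding window (track last position of each char):
  Position 0 ('f'): window [0,0] length 1 -- new best
  Position 1 ('e'): window [0,1] length 2 -- new best
  Position 2 ('e'): repeat (last at 1), move window start to 2
  Position 2 ('e'): window [2,2] length 1
  Position 3 ('d'): window [2,3] length 2
  Position 4 ('d'): repeat (last at 3), move window start to 4
  Position 4 ('d'): window [4,4] length 1
  Position 5 ('b'): window [4,5] length 2
  Position 6 ('b'): repeat (last at 5), move window start to 6
  Position 6 ('b'): window [6,6] length 1
  Position 7 ('c'): window [6,7] length 2
Longest substring with no repeats: "fe" with length 2

2


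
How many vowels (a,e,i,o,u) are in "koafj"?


Input: koafj
Checking each character:
  'k' at position 0: consonant
  'o' at position 1: vowel (running total: 1)
  'a' at position 2: vowel (running total: 2)
  'f' at position 3: consonant
  'j' at position 4: consonant
Total vowels: 2

2


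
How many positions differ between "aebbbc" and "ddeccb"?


Comparing "aebbbc" and "ddeccb" position by position:
  Position 0: 'a' vs 'd' => DIFFER
  Position 1: 'e' vs 'd' => DIFFER
  Position 2: 'b' vs 'e' => DIFFER
  Position 3: 'b' vs 'c' => DIFFER
  Position 4: 'b' vs 'c' => DIFFER
  Position 5: 'c' vs 'b' => DIFFER
Positions that differ: 6

6


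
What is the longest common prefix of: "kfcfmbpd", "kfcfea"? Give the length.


Words: kfcfmbpd, kfcfea
  Position 0: all 'k' => match
  Position 1: all 'f' => match
  Position 2: all 'c' => match
  Position 3: all 'f' => match
  Position 4: ('m', 'e') => mismatch, stop
LCP = "kfcf" (length 4)

4


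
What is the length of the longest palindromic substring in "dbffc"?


Input: "dbffc"
Checking substrings for palindromes:
  [2:4] "ff" (len 2) => palindrome
Longest palindromic substring: "ff" with length 2

2


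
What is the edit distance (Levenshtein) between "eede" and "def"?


Computing edit distance: "eede" -> "def"
DP table:
           d    e    f
      0    1    2    3
  e   1    1    1    2
  e   2    2    1    2
  d   3    2    2    2
  e   4    3    2    3
Edit distance = dp[4][3] = 3

3


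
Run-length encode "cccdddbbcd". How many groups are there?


Input: cccdddbbcd
Scanning for consecutive runs:
  Group 1: 'c' x 3 (positions 0-2)
  Group 2: 'd' x 3 (positions 3-5)
  Group 3: 'b' x 2 (positions 6-7)
  Group 4: 'c' x 1 (positions 8-8)
  Group 5: 'd' x 1 (positions 9-9)
Total groups: 5

5


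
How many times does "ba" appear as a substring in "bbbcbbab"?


Searching for "ba" in "bbbcbbab"
Scanning each position:
  Position 0: "bb" => no
  Position 1: "bb" => no
  Position 2: "bc" => no
  Position 3: "cb" => no
  Position 4: "bb" => no
  Position 5: "ba" => MATCH
  Position 6: "ab" => no
Total occurrences: 1

1


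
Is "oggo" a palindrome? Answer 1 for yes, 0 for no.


Input: oggo
Reversed: oggo
  Compare pos 0 ('o') with pos 3 ('o'): match
  Compare pos 1 ('g') with pos 2 ('g'): match
Result: palindrome

1


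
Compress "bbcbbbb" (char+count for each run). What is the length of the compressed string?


Input: bbcbbbb
Runs:
  'b' x 2 => "b2"
  'c' x 1 => "c1"
  'b' x 4 => "b4"
Compressed: "b2c1b4"
Compressed length: 6

6


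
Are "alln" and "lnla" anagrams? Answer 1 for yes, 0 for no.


Strings: "alln", "lnla"
Sorted first:  alln
Sorted second: alln
Sorted forms match => anagrams

1


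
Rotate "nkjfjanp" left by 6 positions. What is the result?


Input: "nkjfjanp", rotate left by 6
First 6 characters: "nkjfja"
Remaining characters: "np"
Concatenate remaining + first: "np" + "nkjfja" = "npnkjfja"

npnkjfja


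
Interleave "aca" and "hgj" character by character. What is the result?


Interleaving "aca" and "hgj":
  Position 0: 'a' from first, 'h' from second => "ah"
  Position 1: 'c' from first, 'g' from second => "cg"
  Position 2: 'a' from first, 'j' from second => "aj"
Result: ahcgaj

ahcgaj


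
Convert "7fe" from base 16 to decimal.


Input: "7fe" in base 16
Positional expansion:
  Digit '7' (value 7) x 16^2 = 1792
  Digit 'f' (value 15) x 16^1 = 240
  Digit 'e' (value 14) x 16^0 = 14
Sum = 2046

2046


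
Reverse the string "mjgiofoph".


Input: mjgiofoph
Reading characters right to left:
  Position 8: 'h'
  Position 7: 'p'
  Position 6: 'o'
  Position 5: 'f'
  Position 4: 'o'
  Position 3: 'i'
  Position 2: 'g'
  Position 1: 'j'
  Position 0: 'm'
Reversed: hpofoigjm

hpofoigjm


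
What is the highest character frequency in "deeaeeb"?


Input: deeaeeb
Character counts:
  'a': 1
  'b': 1
  'd': 1
  'e': 4
Maximum frequency: 4

4


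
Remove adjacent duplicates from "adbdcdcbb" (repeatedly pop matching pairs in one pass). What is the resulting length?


Input: adbdcdcbb
Stack-based adjacent duplicate removal:
  Read 'a': push. Stack: a
  Read 'd': push. Stack: ad
  Read 'b': push. Stack: adb
  Read 'd': push. Stack: adbd
  Read 'c': push. Stack: adbdc
  Read 'd': push. Stack: adbdcd
  Read 'c': push. Stack: adbdcdc
  Read 'b': push. Stack: adbdcdcb
  Read 'b': matches stack top 'b' => pop. Stack: adbdcdc
Final stack: "adbdcdc" (length 7)

7


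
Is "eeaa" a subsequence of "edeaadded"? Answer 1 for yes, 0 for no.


Check if "eeaa" is a subsequence of "edeaadded"
Greedy scan:
  Position 0 ('e'): matches sub[0] = 'e'
  Position 1 ('d'): no match needed
  Position 2 ('e'): matches sub[1] = 'e'
  Position 3 ('a'): matches sub[2] = 'a'
  Position 4 ('a'): matches sub[3] = 'a'
  Position 5 ('d'): no match needed
  Position 6 ('d'): no match needed
  Position 7 ('e'): no match needed
  Position 8 ('d'): no match needed
All 4 characters matched => is a subsequence

1


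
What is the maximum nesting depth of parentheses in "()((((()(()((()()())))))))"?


Input: "()((((()(()((()()())))))))"
Tracking depth:
  Position 0 '(': depth becomes 1
  Position 1 ')': depth becomes 0
  Position 2 '(': depth becomes 1
  Position 3 '(': depth becomes 2
  Position 4 '(': depth becomes 3
  Position 5 '(': depth becomes 4
  Position 6 '(': depth becomes 5
  Position 7 ')': depth becomes 4
  Position 8 '(': depth becomes 5
  Position 9 '(': depth becomes 6
  Position 10 ')': depth becomes 5
  Position 11 '(': depth becomes 6
  Position 12 '(': depth becomes 7
  Position 13 '(': depth becomes 8
  Position 14 ')': depth becomes 7
  Position 15 '(': depth becomes 8
  Position 16 ')': depth becomes 7
  Position 17 '(': depth becomes 8
  Position 18 ')': depth becomes 7
  Position 19 ')': depth becomes 6
  Position 20 ')': depth becomes 5
  Position 21 ')': depth becomes 4
  Position 22 ')': depth becomes 3
  Position 23 ')': depth becomes 2
  Position 24 ')': depth becomes 1
  Position 25 ')': depth becomes 0
Maximum depth reached: 8

8


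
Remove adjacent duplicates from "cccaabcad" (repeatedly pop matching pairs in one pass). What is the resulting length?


Input: cccaabcad
Stack-based adjacent duplicate removal:
  Read 'c': push. Stack: c
  Read 'c': matches stack top 'c' => pop. Stack: (empty)
  Read 'c': push. Stack: c
  Read 'a': push. Stack: ca
  Read 'a': matches stack top 'a' => pop. Stack: c
  Read 'b': push. Stack: cb
  Read 'c': push. Stack: cbc
  Read 'a': push. Stack: cbca
  Read 'd': push. Stack: cbcad
Final stack: "cbcad" (length 5)

5


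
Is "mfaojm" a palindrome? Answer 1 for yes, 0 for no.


Input: mfaojm
Reversed: mjoafm
  Compare pos 0 ('m') with pos 5 ('m'): match
  Compare pos 1 ('f') with pos 4 ('j'): MISMATCH
  Compare pos 2 ('a') with pos 3 ('o'): MISMATCH
Result: not a palindrome

0


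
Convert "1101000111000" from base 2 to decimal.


Input: "1101000111000" in base 2
Positional expansion:
  Digit '1' (value 1) x 2^12 = 4096
  Digit '1' (value 1) x 2^11 = 2048
  Digit '0' (value 0) x 2^10 = 0
  Digit '1' (value 1) x 2^9 = 512
  Digit '0' (value 0) x 2^8 = 0
  Digit '0' (value 0) x 2^7 = 0
  Digit '0' (value 0) x 2^6 = 0
  Digit '1' (value 1) x 2^5 = 32
  Digit '1' (value 1) x 2^4 = 16
  Digit '1' (value 1) x 2^3 = 8
  Digit '0' (value 0) x 2^2 = 0
  Digit '0' (value 0) x 2^1 = 0
  Digit '0' (value 0) x 2^0 = 0
Sum = 6712

6712


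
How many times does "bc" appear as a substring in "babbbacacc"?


Searching for "bc" in "babbbacacc"
Scanning each position:
  Position 0: "ba" => no
  Position 1: "ab" => no
  Position 2: "bb" => no
  Position 3: "bb" => no
  Position 4: "ba" => no
  Position 5: "ac" => no
  Position 6: "ca" => no
  Position 7: "ac" => no
  Position 8: "cc" => no
Total occurrences: 0

0


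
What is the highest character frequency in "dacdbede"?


Input: dacdbede
Character counts:
  'a': 1
  'b': 1
  'c': 1
  'd': 3
  'e': 2
Maximum frequency: 3

3


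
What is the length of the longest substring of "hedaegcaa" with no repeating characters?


Input: "hedaegcaa"
Sliding window (track last position of each char):
  Position 0 ('h'): window [0,0] length 1 -- new best
  Position 1 ('e'): window [0,1] length 2 -- new best
  Position 2 ('d'): window [0,2] length 3 -- new best
  Position 3 ('a'): window [0,3] length 4 -- new best
  Position 4 ('e'): repeat (last at 1), move window start to 2
  Position 4 ('e'): window [2,4] length 3
  Position 5 ('g'): window [2,5] length 4
  Position 6 ('c'): window [2,6] length 5 -- new best
  Position 7 ('a'): repeat (last at 3), move window start to 4
  Position 7 ('a'): window [4,7] length 4
  Position 8 ('a'): repeat (last at 7), move window start to 8
  Position 8 ('a'): window [8,8] length 1
Longest substring with no repeats: "daegc" with length 5

5


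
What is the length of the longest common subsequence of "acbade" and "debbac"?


LCS of "acbade" and "debbac"
DP table:
           d    e    b    b    a    c
      0    0    0    0    0    0    0
  a   0    0    0    0    0    1    1
  c   0    0    0    0    0    1    2
  b   0    0    0    1    1    1    2
  a   0    0    0    1    1    2    2
  d   0    1    1    1    1    2    2
  e   0    1    2    2    2    2    2
LCS length = dp[6][6] = 2

2


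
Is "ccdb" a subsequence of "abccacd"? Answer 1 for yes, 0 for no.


Check if "ccdb" is a subsequence of "abccacd"
Greedy scan:
  Position 0 ('a'): no match needed
  Position 1 ('b'): no match needed
  Position 2 ('c'): matches sub[0] = 'c'
  Position 3 ('c'): matches sub[1] = 'c'
  Position 4 ('a'): no match needed
  Position 5 ('c'): no match needed
  Position 6 ('d'): matches sub[2] = 'd'
Only matched 3/4 characters => not a subsequence

0


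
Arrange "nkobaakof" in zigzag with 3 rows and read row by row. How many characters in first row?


Zigzag "nkobaakof" into 3 rows:
Placing characters:
  'n' => row 0
  'k' => row 1
  'o' => row 2
  'b' => row 1
  'a' => row 0
  'a' => row 1
  'k' => row 2
  'o' => row 1
  'f' => row 0
Rows:
  Row 0: "naf"
  Row 1: "kbao"
  Row 2: "ok"
First row length: 3

3


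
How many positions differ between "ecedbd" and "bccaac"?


Comparing "ecedbd" and "bccaac" position by position:
  Position 0: 'e' vs 'b' => DIFFER
  Position 1: 'c' vs 'c' => same
  Position 2: 'e' vs 'c' => DIFFER
  Position 3: 'd' vs 'a' => DIFFER
  Position 4: 'b' vs 'a' => DIFFER
  Position 5: 'd' vs 'c' => DIFFER
Positions that differ: 5

5


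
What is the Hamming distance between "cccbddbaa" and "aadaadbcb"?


Comparing "cccbddbaa" and "aadaadbcb" position by position:
  Position 0: 'c' vs 'a' => differ
  Position 1: 'c' vs 'a' => differ
  Position 2: 'c' vs 'd' => differ
  Position 3: 'b' vs 'a' => differ
  Position 4: 'd' vs 'a' => differ
  Position 5: 'd' vs 'd' => same
  Position 6: 'b' vs 'b' => same
  Position 7: 'a' vs 'c' => differ
  Position 8: 'a' vs 'b' => differ
Total differences (Hamming distance): 7

7


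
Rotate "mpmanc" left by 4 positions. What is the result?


Input: "mpmanc", rotate left by 4
First 4 characters: "mpma"
Remaining characters: "nc"
Concatenate remaining + first: "nc" + "mpma" = "ncmpma"

ncmpma


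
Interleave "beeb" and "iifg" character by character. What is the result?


Interleaving "beeb" and "iifg":
  Position 0: 'b' from first, 'i' from second => "bi"
  Position 1: 'e' from first, 'i' from second => "ei"
  Position 2: 'e' from first, 'f' from second => "ef"
  Position 3: 'b' from first, 'g' from second => "bg"
Result: bieiefbg

bieiefbg


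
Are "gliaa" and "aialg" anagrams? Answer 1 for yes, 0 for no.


Strings: "gliaa", "aialg"
Sorted first:  aagil
Sorted second: aagil
Sorted forms match => anagrams

1


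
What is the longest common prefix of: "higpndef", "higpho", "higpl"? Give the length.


Words: higpndef, higpho, higpl
  Position 0: all 'h' => match
  Position 1: all 'i' => match
  Position 2: all 'g' => match
  Position 3: all 'p' => match
  Position 4: ('n', 'h', 'l') => mismatch, stop
LCP = "higp" (length 4)

4


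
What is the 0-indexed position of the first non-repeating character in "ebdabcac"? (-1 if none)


Input: ebdabcac
Character frequencies:
  'a': 2
  'b': 2
  'c': 2
  'd': 1
  'e': 1
Scanning left to right for freq == 1:
  Position 0 ('e'): unique! => answer = 0

0


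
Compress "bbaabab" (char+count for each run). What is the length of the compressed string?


Input: bbaabab
Runs:
  'b' x 2 => "b2"
  'a' x 2 => "a2"
  'b' x 1 => "b1"
  'a' x 1 => "a1"
  'b' x 1 => "b1"
Compressed: "b2a2b1a1b1"
Compressed length: 10

10


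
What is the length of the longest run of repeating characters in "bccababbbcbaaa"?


Input: "bccababbbcbaaa"
Scanning for longest run:
  Position 1 ('c'): new char, reset run to 1
  Position 2 ('c'): continues run of 'c', length=2
  Position 3 ('a'): new char, reset run to 1
  Position 4 ('b'): new char, reset run to 1
  Position 5 ('a'): new char, reset run to 1
  Position 6 ('b'): new char, reset run to 1
  Position 7 ('b'): continues run of 'b', length=2
  Position 8 ('b'): continues run of 'b', length=3
  Position 9 ('c'): new char, reset run to 1
  Position 10 ('b'): new char, reset run to 1
  Position 11 ('a'): new char, reset run to 1
  Position 12 ('a'): continues run of 'a', length=2
  Position 13 ('a'): continues run of 'a', length=3
Longest run: 'b' with length 3

3


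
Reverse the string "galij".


Input: galij
Reading characters right to left:
  Position 4: 'j'
  Position 3: 'i'
  Position 2: 'l'
  Position 1: 'a'
  Position 0: 'g'
Reversed: jilag

jilag


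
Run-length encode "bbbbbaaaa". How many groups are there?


Input: bbbbbaaaa
Scanning for consecutive runs:
  Group 1: 'b' x 5 (positions 0-4)
  Group 2: 'a' x 4 (positions 5-8)
Total groups: 2

2


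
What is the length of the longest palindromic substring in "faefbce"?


Input: "faefbce"
Checking substrings for palindromes:
  No multi-char palindromic substrings found
Longest palindromic substring: "f" with length 1

1


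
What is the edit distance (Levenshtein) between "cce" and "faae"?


Computing edit distance: "cce" -> "faae"
DP table:
           f    a    a    e
      0    1    2    3    4
  c   1    1    2    3    4
  c   2    2    2    3    4
  e   3    3    3    3    3
Edit distance = dp[3][4] = 3

3


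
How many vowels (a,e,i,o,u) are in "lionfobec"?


Input: lionfobec
Checking each character:
  'l' at position 0: consonant
  'i' at position 1: vowel (running total: 1)
  'o' at position 2: vowel (running total: 2)
  'n' at position 3: consonant
  'f' at position 4: consonant
  'o' at position 5: vowel (running total: 3)
  'b' at position 6: consonant
  'e' at position 7: vowel (running total: 4)
  'c' at position 8: consonant
Total vowels: 4

4


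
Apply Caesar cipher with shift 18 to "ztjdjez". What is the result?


Caesar cipher: shift "ztjdjez" by 18
  'z' (pos 25) + 18 = pos 17 = 'r'
  't' (pos 19) + 18 = pos 11 = 'l'
  'j' (pos 9) + 18 = pos 1 = 'b'
  'd' (pos 3) + 18 = pos 21 = 'v'
  'j' (pos 9) + 18 = pos 1 = 'b'
  'e' (pos 4) + 18 = pos 22 = 'w'
  'z' (pos 25) + 18 = pos 17 = 'r'
Result: rlbvbwr

rlbvbwr


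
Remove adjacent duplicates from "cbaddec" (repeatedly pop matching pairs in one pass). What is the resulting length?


Input: cbaddec
Stack-based adjacent duplicate removal:
  Read 'c': push. Stack: c
  Read 'b': push. Stack: cb
  Read 'a': push. Stack: cba
  Read 'd': push. Stack: cbad
  Read 'd': matches stack top 'd' => pop. Stack: cba
  Read 'e': push. Stack: cbae
  Read 'c': push. Stack: cbaec
Final stack: "cbaec" (length 5)

5


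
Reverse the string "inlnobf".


Input: inlnobf
Reading characters right to left:
  Position 6: 'f'
  Position 5: 'b'
  Position 4: 'o'
  Position 3: 'n'
  Position 2: 'l'
  Position 1: 'n'
  Position 0: 'i'
Reversed: fbonlni

fbonlni


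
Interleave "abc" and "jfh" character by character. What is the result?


Interleaving "abc" and "jfh":
  Position 0: 'a' from first, 'j' from second => "aj"
  Position 1: 'b' from first, 'f' from second => "bf"
  Position 2: 'c' from first, 'h' from second => "ch"
Result: ajbfch

ajbfch


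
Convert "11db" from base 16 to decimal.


Input: "11db" in base 16
Positional expansion:
  Digit '1' (value 1) x 16^3 = 4096
  Digit '1' (value 1) x 16^2 = 256
  Digit 'd' (value 13) x 16^1 = 208
  Digit 'b' (value 11) x 16^0 = 11
Sum = 4571

4571


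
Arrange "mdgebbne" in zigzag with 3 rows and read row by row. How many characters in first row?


Zigzag "mdgebbne" into 3 rows:
Placing characters:
  'm' => row 0
  'd' => row 1
  'g' => row 2
  'e' => row 1
  'b' => row 0
  'b' => row 1
  'n' => row 2
  'e' => row 1
Rows:
  Row 0: "mb"
  Row 1: "debe"
  Row 2: "gn"
First row length: 2

2


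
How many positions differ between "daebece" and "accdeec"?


Comparing "daebece" and "accdeec" position by position:
  Position 0: 'd' vs 'a' => DIFFER
  Position 1: 'a' vs 'c' => DIFFER
  Position 2: 'e' vs 'c' => DIFFER
  Position 3: 'b' vs 'd' => DIFFER
  Position 4: 'e' vs 'e' => same
  Position 5: 'c' vs 'e' => DIFFER
  Position 6: 'e' vs 'c' => DIFFER
Positions that differ: 6

6


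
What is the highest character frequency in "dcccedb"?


Input: dcccedb
Character counts:
  'b': 1
  'c': 3
  'd': 2
  'e': 1
Maximum frequency: 3

3


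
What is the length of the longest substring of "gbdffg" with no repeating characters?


Input: "gbdffg"
Sliding window (track last position of each char):
  Position 0 ('g'): window [0,0] length 1 -- new best
  Position 1 ('b'): window [0,1] length 2 -- new best
  Position 2 ('d'): window [0,2] length 3 -- new best
  Position 3 ('f'): window [0,3] length 4 -- new best
  Position 4 ('f'): repeat (last at 3), move window start to 4
  Position 4 ('f'): window [4,4] length 1
  Position 5 ('g'): window [4,5] length 2
Longest substring with no repeats: "gbdf" with length 4

4


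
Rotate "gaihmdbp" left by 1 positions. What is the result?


Input: "gaihmdbp", rotate left by 1
First 1 characters: "g"
Remaining characters: "aihmdbp"
Concatenate remaining + first: "aihmdbp" + "g" = "aihmdbpg"

aihmdbpg


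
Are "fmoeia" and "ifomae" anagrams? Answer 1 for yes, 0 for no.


Strings: "fmoeia", "ifomae"
Sorted first:  aefimo
Sorted second: aefimo
Sorted forms match => anagrams

1


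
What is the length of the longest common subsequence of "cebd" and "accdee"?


LCS of "cebd" and "accdee"
DP table:
           a    c    c    d    e    e
      0    0    0    0    0    0    0
  c   0    0    1    1    1    1    1
  e   0    0    1    1    1    2    2
  b   0    0    1    1    1    2    2
  d   0    0    1    1    2    2    2
LCS length = dp[4][6] = 2

2


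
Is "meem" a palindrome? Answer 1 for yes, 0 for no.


Input: meem
Reversed: meem
  Compare pos 0 ('m') with pos 3 ('m'): match
  Compare pos 1 ('e') with pos 2 ('e'): match
Result: palindrome

1


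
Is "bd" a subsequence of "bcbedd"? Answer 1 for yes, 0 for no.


Check if "bd" is a subsequence of "bcbedd"
Greedy scan:
  Position 0 ('b'): matches sub[0] = 'b'
  Position 1 ('c'): no match needed
  Position 2 ('b'): no match needed
  Position 3 ('e'): no match needed
  Position 4 ('d'): matches sub[1] = 'd'
  Position 5 ('d'): no match needed
All 2 characters matched => is a subsequence

1


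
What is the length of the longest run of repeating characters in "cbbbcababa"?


Input: "cbbbcababa"
Scanning for longest run:
  Position 1 ('b'): new char, reset run to 1
  Position 2 ('b'): continues run of 'b', length=2
  Position 3 ('b'): continues run of 'b', length=3
  Position 4 ('c'): new char, reset run to 1
  Position 5 ('a'): new char, reset run to 1
  Position 6 ('b'): new char, reset run to 1
  Position 7 ('a'): new char, reset run to 1
  Position 8 ('b'): new char, reset run to 1
  Position 9 ('a'): new char, reset run to 1
Longest run: 'b' with length 3

3


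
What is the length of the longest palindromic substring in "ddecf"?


Input: "ddecf"
Checking substrings for palindromes:
  [0:2] "dd" (len 2) => palindrome
Longest palindromic substring: "dd" with length 2

2


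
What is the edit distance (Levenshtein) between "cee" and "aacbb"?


Computing edit distance: "cee" -> "aacbb"
DP table:
           a    a    c    b    b
      0    1    2    3    4    5
  c   1    1    2    2    3    4
  e   2    2    2    3    3    4
  e   3    3    3    3    4    4
Edit distance = dp[3][5] = 4

4


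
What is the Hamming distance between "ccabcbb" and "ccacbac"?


Comparing "ccabcbb" and "ccacbac" position by position:
  Position 0: 'c' vs 'c' => same
  Position 1: 'c' vs 'c' => same
  Position 2: 'a' vs 'a' => same
  Position 3: 'b' vs 'c' => differ
  Position 4: 'c' vs 'b' => differ
  Position 5: 'b' vs 'a' => differ
  Position 6: 'b' vs 'c' => differ
Total differences (Hamming distance): 4

4


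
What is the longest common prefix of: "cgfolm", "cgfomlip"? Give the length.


Words: cgfolm, cgfomlip
  Position 0: all 'c' => match
  Position 1: all 'g' => match
  Position 2: all 'f' => match
  Position 3: all 'o' => match
  Position 4: ('l', 'm') => mismatch, stop
LCP = "cgfo" (length 4)

4


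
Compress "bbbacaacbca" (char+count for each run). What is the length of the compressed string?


Input: bbbacaacbca
Runs:
  'b' x 3 => "b3"
  'a' x 1 => "a1"
  'c' x 1 => "c1"
  'a' x 2 => "a2"
  'c' x 1 => "c1"
  'b' x 1 => "b1"
  'c' x 1 => "c1"
  'a' x 1 => "a1"
Compressed: "b3a1c1a2c1b1c1a1"
Compressed length: 16

16


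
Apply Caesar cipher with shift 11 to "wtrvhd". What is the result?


Caesar cipher: shift "wtrvhd" by 11
  'w' (pos 22) + 11 = pos 7 = 'h'
  't' (pos 19) + 11 = pos 4 = 'e'
  'r' (pos 17) + 11 = pos 2 = 'c'
  'v' (pos 21) + 11 = pos 6 = 'g'
  'h' (pos 7) + 11 = pos 18 = 's'
  'd' (pos 3) + 11 = pos 14 = 'o'
Result: hecgso

hecgso


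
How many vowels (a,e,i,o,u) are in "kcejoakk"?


Input: kcejoakk
Checking each character:
  'k' at position 0: consonant
  'c' at position 1: consonant
  'e' at position 2: vowel (running total: 1)
  'j' at position 3: consonant
  'o' at position 4: vowel (running total: 2)
  'a' at position 5: vowel (running total: 3)
  'k' at position 6: consonant
  'k' at position 7: consonant
Total vowels: 3

3


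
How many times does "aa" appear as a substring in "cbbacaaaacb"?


Searching for "aa" in "cbbacaaaacb"
Scanning each position:
  Position 0: "cb" => no
  Position 1: "bb" => no
  Position 2: "ba" => no
  Position 3: "ac" => no
  Position 4: "ca" => no
  Position 5: "aa" => MATCH
  Position 6: "aa" => MATCH
  Position 7: "aa" => MATCH
  Position 8: "ac" => no
  Position 9: "cb" => no
Total occurrences: 3

3


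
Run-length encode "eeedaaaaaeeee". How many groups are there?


Input: eeedaaaaaeeee
Scanning for consecutive runs:
  Group 1: 'e' x 3 (positions 0-2)
  Group 2: 'd' x 1 (positions 3-3)
  Group 3: 'a' x 5 (positions 4-8)
  Group 4: 'e' x 4 (positions 9-12)
Total groups: 4

4


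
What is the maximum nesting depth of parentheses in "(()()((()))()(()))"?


Input: "(()()((()))()(()))"
Tracking depth:
  Position 0 '(': depth becomes 1
  Position 1 '(': depth becomes 2
  Position 2 ')': depth becomes 1
  Position 3 '(': depth becomes 2
  Position 4 ')': depth becomes 1
  Position 5 '(': depth becomes 2
  Position 6 '(': depth becomes 3
  Position 7 '(': depth becomes 4
  Position 8 ')': depth becomes 3
  Position 9 ')': depth becomes 2
  Position 10 ')': depth becomes 1
  Position 11 '(': depth becomes 2
  Position 12 ')': depth becomes 1
  Position 13 '(': depth becomes 2
  Position 14 '(': depth becomes 3
  Position 15 ')': depth becomes 2
  Position 16 ')': depth becomes 1
  Position 17 ')': depth becomes 0
Maximum depth reached: 4

4


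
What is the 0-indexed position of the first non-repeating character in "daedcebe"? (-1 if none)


Input: daedcebe
Character frequencies:
  'a': 1
  'b': 1
  'c': 1
  'd': 2
  'e': 3
Scanning left to right for freq == 1:
  Position 0 ('d'): freq=2, skip
  Position 1 ('a'): unique! => answer = 1

1


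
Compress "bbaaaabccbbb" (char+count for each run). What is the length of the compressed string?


Input: bbaaaabccbbb
Runs:
  'b' x 2 => "b2"
  'a' x 4 => "a4"
  'b' x 1 => "b1"
  'c' x 2 => "c2"
  'b' x 3 => "b3"
Compressed: "b2a4b1c2b3"
Compressed length: 10

10


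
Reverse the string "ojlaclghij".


Input: ojlaclghij
Reading characters right to left:
  Position 9: 'j'
  Position 8: 'i'
  Position 7: 'h'
  Position 6: 'g'
  Position 5: 'l'
  Position 4: 'c'
  Position 3: 'a'
  Position 2: 'l'
  Position 1: 'j'
  Position 0: 'o'
Reversed: jihglcaljo

jihglcaljo


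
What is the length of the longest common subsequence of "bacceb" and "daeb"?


LCS of "bacceb" and "daeb"
DP table:
           d    a    e    b
      0    0    0    0    0
  b   0    0    0    0    1
  a   0    0    1    1    1
  c   0    0    1    1    1
  c   0    0    1    1    1
  e   0    0    1    2    2
  b   0    0    1    2    3
LCS length = dp[6][4] = 3

3


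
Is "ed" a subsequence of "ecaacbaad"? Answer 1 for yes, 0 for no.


Check if "ed" is a subsequence of "ecaacbaad"
Greedy scan:
  Position 0 ('e'): matches sub[0] = 'e'
  Position 1 ('c'): no match needed
  Position 2 ('a'): no match needed
  Position 3 ('a'): no match needed
  Position 4 ('c'): no match needed
  Position 5 ('b'): no match needed
  Position 6 ('a'): no match needed
  Position 7 ('a'): no match needed
  Position 8 ('d'): matches sub[1] = 'd'
All 2 characters matched => is a subsequence

1


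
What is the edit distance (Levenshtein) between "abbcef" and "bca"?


Computing edit distance: "abbcef" -> "bca"
DP table:
           b    c    a
      0    1    2    3
  a   1    1    2    2
  b   2    1    2    3
  b   3    2    2    3
  c   4    3    2    3
  e   5    4    3    3
  f   6    5    4    4
Edit distance = dp[6][3] = 4

4


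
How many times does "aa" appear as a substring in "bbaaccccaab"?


Searching for "aa" in "bbaaccccaab"
Scanning each position:
  Position 0: "bb" => no
  Position 1: "ba" => no
  Position 2: "aa" => MATCH
  Position 3: "ac" => no
  Position 4: "cc" => no
  Position 5: "cc" => no
  Position 6: "cc" => no
  Position 7: "ca" => no
  Position 8: "aa" => MATCH
  Position 9: "ab" => no
Total occurrences: 2

2


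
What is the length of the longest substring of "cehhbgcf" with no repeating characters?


Input: "cehhbgcf"
Sliding window (track last position of each char):
  Position 0 ('c'): window [0,0] length 1 -- new best
  Position 1 ('e'): window [0,1] length 2 -- new best
  Position 2 ('h'): window [0,2] length 3 -- new best
  Position 3 ('h'): repeat (last at 2), move window start to 3
  Position 3 ('h'): window [3,3] length 1
  Position 4 ('b'): window [3,4] length 2
  Position 5 ('g'): window [3,5] length 3
  Position 6 ('c'): window [3,6] length 4 -- new best
  Position 7 ('f'): window [3,7] length 5 -- new best
Longest substring with no repeats: "hbgcf" with length 5

5


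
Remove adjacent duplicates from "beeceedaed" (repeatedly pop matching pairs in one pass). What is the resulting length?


Input: beeceedaed
Stack-based adjacent duplicate removal:
  Read 'b': push. Stack: b
  Read 'e': push. Stack: be
  Read 'e': matches stack top 'e' => pop. Stack: b
  Read 'c': push. Stack: bc
  Read 'e': push. Stack: bce
  Read 'e': matches stack top 'e' => pop. Stack: bc
  Read 'd': push. Stack: bcd
  Read 'a': push. Stack: bcda
  Read 'e': push. Stack: bcdae
  Read 'd': push. Stack: bcdaed
Final stack: "bcdaed" (length 6)

6


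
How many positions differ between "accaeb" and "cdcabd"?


Comparing "accaeb" and "cdcabd" position by position:
  Position 0: 'a' vs 'c' => DIFFER
  Position 1: 'c' vs 'd' => DIFFER
  Position 2: 'c' vs 'c' => same
  Position 3: 'a' vs 'a' => same
  Position 4: 'e' vs 'b' => DIFFER
  Position 5: 'b' vs 'd' => DIFFER
Positions that differ: 4

4


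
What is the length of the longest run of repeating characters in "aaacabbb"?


Input: "aaacabbb"
Scanning for longest run:
  Position 1 ('a'): continues run of 'a', length=2
  Position 2 ('a'): continues run of 'a', length=3
  Position 3 ('c'): new char, reset run to 1
  Position 4 ('a'): new char, reset run to 1
  Position 5 ('b'): new char, reset run to 1
  Position 6 ('b'): continues run of 'b', length=2
  Position 7 ('b'): continues run of 'b', length=3
Longest run: 'a' with length 3

3


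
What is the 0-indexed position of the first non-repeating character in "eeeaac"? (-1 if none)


Input: eeeaac
Character frequencies:
  'a': 2
  'c': 1
  'e': 3
Scanning left to right for freq == 1:
  Position 0 ('e'): freq=3, skip
  Position 1 ('e'): freq=3, skip
  Position 2 ('e'): freq=3, skip
  Position 3 ('a'): freq=2, skip
  Position 4 ('a'): freq=2, skip
  Position 5 ('c'): unique! => answer = 5

5


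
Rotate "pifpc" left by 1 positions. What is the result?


Input: "pifpc", rotate left by 1
First 1 characters: "p"
Remaining characters: "ifpc"
Concatenate remaining + first: "ifpc" + "p" = "ifpcp"

ifpcp


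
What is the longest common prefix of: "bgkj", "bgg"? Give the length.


Words: bgkj, bgg
  Position 0: all 'b' => match
  Position 1: all 'g' => match
  Position 2: ('k', 'g') => mismatch, stop
LCP = "bg" (length 2)

2


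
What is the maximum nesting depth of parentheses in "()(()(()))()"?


Input: "()(()(()))()"
Tracking depth:
  Position 0 '(': depth becomes 1
  Position 1 ')': depth becomes 0
  Position 2 '(': depth becomes 1
  Position 3 '(': depth becomes 2
  Position 4 ')': depth becomes 1
  Position 5 '(': depth becomes 2
  Position 6 '(': depth becomes 3
  Position 7 ')': depth becomes 2
  Position 8 ')': depth becomes 1
  Position 9 ')': depth becomes 0
  Position 10 '(': depth becomes 1
  Position 11 ')': depth becomes 0
Maximum depth reached: 3

3


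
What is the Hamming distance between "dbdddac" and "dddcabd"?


Comparing "dbdddac" and "dddcabd" position by position:
  Position 0: 'd' vs 'd' => same
  Position 1: 'b' vs 'd' => differ
  Position 2: 'd' vs 'd' => same
  Position 3: 'd' vs 'c' => differ
  Position 4: 'd' vs 'a' => differ
  Position 5: 'a' vs 'b' => differ
  Position 6: 'c' vs 'd' => differ
Total differences (Hamming distance): 5

5


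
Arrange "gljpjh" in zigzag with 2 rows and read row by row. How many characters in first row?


Zigzag "gljpjh" into 2 rows:
Placing characters:
  'g' => row 0
  'l' => row 1
  'j' => row 0
  'p' => row 1
  'j' => row 0
  'h' => row 1
Rows:
  Row 0: "gjj"
  Row 1: "lph"
First row length: 3

3


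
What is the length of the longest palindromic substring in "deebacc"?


Input: "deebacc"
Checking substrings for palindromes:
  [1:3] "ee" (len 2) => palindrome
  [5:7] "cc" (len 2) => palindrome
Longest palindromic substring: "ee" with length 2

2


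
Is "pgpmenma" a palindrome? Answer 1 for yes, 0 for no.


Input: pgpmenma
Reversed: amnempgp
  Compare pos 0 ('p') with pos 7 ('a'): MISMATCH
  Compare pos 1 ('g') with pos 6 ('m'): MISMATCH
  Compare pos 2 ('p') with pos 5 ('n'): MISMATCH
  Compare pos 3 ('m') with pos 4 ('e'): MISMATCH
Result: not a palindrome

0


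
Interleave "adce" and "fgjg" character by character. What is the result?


Interleaving "adce" and "fgjg":
  Position 0: 'a' from first, 'f' from second => "af"
  Position 1: 'd' from first, 'g' from second => "dg"
  Position 2: 'c' from first, 'j' from second => "cj"
  Position 3: 'e' from first, 'g' from second => "eg"
Result: afdgcjeg

afdgcjeg
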